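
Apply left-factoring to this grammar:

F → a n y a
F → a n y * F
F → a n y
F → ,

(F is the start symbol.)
Left-factoring transforms A → αβ₁ | αβ₂ into A → αA' and A' → β₁ | β₂
(α is the longest common prefix among the alternatives). Repeat until
no nonterminal has two alternatives with a common prefix.

Round 1: F has alternatives sharing prefix 'a n y'. Introduce F': F → a n y F'
  Add: F' → a
  Add: F' → * F
  Add: F' → ε

No remaining common prefixes — done.

Resulting grammar:
F → a n y F'
F' → a
F' → * F
F' → ε
F → ,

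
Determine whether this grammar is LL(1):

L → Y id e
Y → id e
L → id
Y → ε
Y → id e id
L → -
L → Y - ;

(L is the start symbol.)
No. Predict set conflict for L: { 'id' }

Relevant sets:
  FIRST(Y) = { 'id', ε }
  FOLLOW(Y) = { '-', 'id' }

For L:
  PREDICT(L → Y id e) = { 'id' }
  PREDICT(L → id) = { 'id' }
  PREDICT(L → '-') = { '-' }
  PREDICT(L → Y '-' ';') = { '-', 'id' }
For Y:
  PREDICT(Y → id e) = { 'id' }
  PREDICT(Y → ε) = { '-', 'id' }
  PREDICT(Y → id e id) = { 'id' }

Conflict found: Predict set conflict for L: { 'id' }
The grammar is NOT LL(1).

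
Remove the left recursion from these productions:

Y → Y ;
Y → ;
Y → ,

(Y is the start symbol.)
Y → ; Y'
Y → , Y'
Y' → ; Y'
Y' → ε

Y is directly left-recursive. The standard transformation for
  A → A α₁ | ... | A α_m | β₁ | ... | β_n
is
  A  → β₁ A' | ... | β_n A'
  A' → α₁ A' | ... | α_m A' | ε

Y → ; becomes Y → ; Y'
Y → , becomes Y → , Y'
Y → Y ; becomes Y' → ; Y'
Add Y' → ε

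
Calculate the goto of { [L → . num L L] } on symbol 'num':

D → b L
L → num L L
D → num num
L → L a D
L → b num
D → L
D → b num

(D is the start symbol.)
{ [L → . L a D], [L → . b num], [L → . num L L], [L → num . L L] }

GOTO(I, 'num') = CLOSURE({ [A → αX.β] : [A → α.Xβ] ∈ I, X = 'num' })

Items with dot before 'num', with the dot advanced:
  [L → . num L L] → [L → num . L L]
Closure of the advanced items:
  [L → num . L L] has the dot before L: add [L → . num L L], [L → . L a D], [L → . b num]

GOTO = { [L → . L a D], [L → . b num], [L → . num L L], [L → num . L L] }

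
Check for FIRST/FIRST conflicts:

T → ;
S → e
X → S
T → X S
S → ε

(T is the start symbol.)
A FIRST/FIRST conflict occurs when two productions N → α and N → β for the same non-terminal have FIRST(α) ∩ FIRST(β) ≠ ∅ (with ε ∈ FIRST of a nullable right-hand side, so two nullable alternatives also conflict).

FIRST sets of the non-terminals at (or reachable through a nullable prefix from) the front of some alternative:
  FIRST(X) = { 'e', ε }
  FIRST(S) = { 'e', ε }

Productions for T:
  T → ;: FIRST = { ';' }
  T → X S: FIRST = { 'e', ε }
Productions for S:
  S → e: FIRST = { 'e' }
  S → ε: FIRST = { ε }
X has only one production, so no FIRST/FIRST conflict is possible there.

All alternatives of each non-terminal have pairwise disjoint FIRST sets.

Answer: No FIRST/FIRST conflicts.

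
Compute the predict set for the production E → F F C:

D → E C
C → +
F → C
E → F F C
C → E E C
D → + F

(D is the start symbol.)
{ '+' }

PREDICT(E → F F C) = (FIRST(RHS) \ {ε}) ∪ (FOLLOW(E) if ε ∈ FIRST(RHS), i.e. RHS ⇒* ε)
FIRST(F) = { '+' }
FIRST(F F C) = { '+' }
ε ∉ FIRST(F F C), so FOLLOW(E) is not added.
PREDICT(E → F F C) = { '+' }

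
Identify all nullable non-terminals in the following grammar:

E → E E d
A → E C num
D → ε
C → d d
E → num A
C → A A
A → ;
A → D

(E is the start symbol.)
ε-productions: D → ε
So D is immediately nullable.
A → D: every symbol on the right is nullable, so A is nullable too.
C → A A: every symbol on the right is nullable, so C is nullable too.
No further non-terminal can be added: every production for the remaining non-terminals contains a terminal or a non-nullable non-terminal.
Nullable = { 'A', 'C', 'D' }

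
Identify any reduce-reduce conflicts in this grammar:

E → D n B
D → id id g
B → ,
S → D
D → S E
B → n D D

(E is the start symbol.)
Augment with E' → E and build the canonical LR(0) collection (I0 = CLOSURE({[E' → . E]}), then GOTO on every symbol after a dot until no new states appear). It has 14 states:
  I0: { [D → . S E], [D → . id id g], [E → . D n B], [E' → . E], [S → . D] }  — shift
  I1: { [E → D . n B], [S → D .] }  — shift, reduce
  I2: { [E' → E .] }  — accept
  I3: { [D → . S E], [D → . id id g], [D → S . E], [E → . D n B], [S → . D] }  — shift
  I4: { [D → id . id g] }  — shift
  I5: { [D → id id . g] }  — shift
  I6: { [D → id id g .] }  — reduce
  I7: { [D → S E .] }  — reduce
  I8: { [B → . ,], [B → . n D D], [E → D n . B] }  — shift
  I9: { [B → , .] }  — reduce
  I10: { [E → D n B .] }  — reduce
  I11: { [B → n . D D], [D → . S E], [D → . id id g], [S → . D] }  — shift
  I12: { [B → n D . D], [D → . S E], [D → . id id g], [S → . D], [S → D .] }  — shift, reduce
  I13: { [B → n D D .], [S → D .] }  — 2 reduces

I13 contains complete items [B → n D D .], [S → D .] — reduce-reduce conflict.

Answer: Yes — I13: [B → n D D .] vs [S → D .]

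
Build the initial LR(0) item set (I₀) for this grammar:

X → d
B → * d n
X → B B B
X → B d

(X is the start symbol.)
First, augment the grammar with X' → X
I₀ = CLOSURE({ [X' → . X] }):
  [X' → . X] has the dot before X: add [X → . d], [X → . B B B], [X → . B d]
  [X → . B B B] has the dot before B: add [B → . * d n]
No further items can be added.

I₀ = { [B → . * d n], [X → . B B B], [X → . B d], [X → . d], [X' → . X] }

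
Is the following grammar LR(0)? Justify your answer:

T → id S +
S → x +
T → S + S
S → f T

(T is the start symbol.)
Augment with T' → T and build the canonical LR(0) collection (I0 = CLOSURE({[T' → . T]}), then GOTO on every symbol after a dot until no new states appear). It has 12 states:
  I0: { [S → . f T], [S → . x +], [T → . S + S], [T → . id S +], [T' → . T] }  — shift
  I1: { [T → S . + S] }  — shift
  I2: { [T' → T .] }  — accept
  I3: { [S → . f T], [S → . x +], [S → f . T], [T → . S + S], [T → . id S +] }  — shift
  I4: { [S → . f T], [S → . x +], [T → id . S +] }  — shift
  I5: { [S → x . +] }  — shift
  I6: { [S → x + .] }  — reduce
  I7: { [T → id S . +] }  — shift
  I8: { [T → id S + .] }  — reduce
  I9: { [S → f T .] }  — reduce
  I10: { [S → . f T], [S → . x +], [T → S + . S] }  — shift
  I11: { [T → S + S .] }  — reduce

Every state is either a pure shift/goto state or contains exactly one complete item and nothing to shift — no conflicts. The grammar is LR(0).

Answer: Yes, the grammar is LR(0)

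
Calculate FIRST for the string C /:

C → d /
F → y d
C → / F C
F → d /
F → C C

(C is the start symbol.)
{ '/', 'd' }

FIRST sets of the non-terminals involved (from the grammar, by fixed-point iteration):
  FIRST(C) = { '/', 'd' }

To compute FIRST(C /), process the symbols left to right:
Symbol C is a non-terminal. Add FIRST(C) \ {ε} = { '/', 'd' }
C is not nullable (ε ∉ FIRST(C)), so stop here.
FIRST(C /) = { '/', 'd' }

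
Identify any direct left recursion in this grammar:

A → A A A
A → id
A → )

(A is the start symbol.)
Yes, A is left-recursive

A → A A A: LEFT RECURSIVE (starts with A)
A → id: starts with id
A → ): starts with ')'

The grammar has direct left recursion on: A.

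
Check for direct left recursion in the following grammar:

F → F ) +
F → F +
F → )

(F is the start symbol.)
Direct left recursion occurs when N → N α for some non-terminal N (the right-hand side begins with the left-hand side itself).

F → F ) +: LEFT RECURSIVE (starts with F)
F → F +: LEFT RECURSIVE (starts with F)
F → ): starts with ')'

The grammar has direct left recursion on: F.

Answer: Yes, F is left-recursive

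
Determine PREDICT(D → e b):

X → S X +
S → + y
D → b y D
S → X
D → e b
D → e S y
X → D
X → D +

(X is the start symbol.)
PREDICT(D → e b) = (FIRST(RHS) \ {ε}) ∪ (FOLLOW(D) if ε ∈ FIRST(RHS), i.e. RHS ⇒* ε)
FIRST(e b) = { 'e' }
ε ∉ FIRST(e b), so FOLLOW(D) is not added.
PREDICT(D → e b) = { 'e' }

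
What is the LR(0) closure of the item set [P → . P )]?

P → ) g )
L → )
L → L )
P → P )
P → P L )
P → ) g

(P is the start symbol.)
To compute CLOSURE, for each item [A → α.Bβ] where B is a non-terminal, add [B → .γ] for all productions B → γ; repeat for the newly added items until nothing changes.

Start with: [P → . P )]
  [P → . P )] has the dot before P: add [P → . ) g )], [P → . P L )], [P → . ) g]
No further items can be added.

CLOSURE = { [P → . ) g )], [P → . ) g], [P → . P )], [P → . P L )] }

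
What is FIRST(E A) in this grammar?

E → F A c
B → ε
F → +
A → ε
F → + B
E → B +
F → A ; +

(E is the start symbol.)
FIRST sets of the non-terminals involved (from the grammar, by fixed-point iteration):
  FIRST(E) = { '+', ';' }

To compute FIRST(E A), process the symbols left to right:
Symbol E is a non-terminal. Add FIRST(E) \ {ε} = { '+', ';' }
E is not nullable (ε ∉ FIRST(E)), so stop here.
FIRST(E A) = { '+', ';' }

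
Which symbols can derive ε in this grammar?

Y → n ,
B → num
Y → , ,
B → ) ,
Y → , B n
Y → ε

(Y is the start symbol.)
ε-productions: Y → ε
So Y is immediately nullable.
No further non-terminal can be added: every production for the remaining non-terminals contains a terminal or a non-nullable non-terminal.
Nullable = { 'Y' }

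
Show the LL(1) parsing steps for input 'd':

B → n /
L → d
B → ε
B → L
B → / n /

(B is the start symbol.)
Stack is shown with the top on the left.

Stack  Input  Action
--------------------
B $    d $    output B → L
L $    d $    output L → d
d $    d $    match 'd'
$      $      accept

The string is accepted.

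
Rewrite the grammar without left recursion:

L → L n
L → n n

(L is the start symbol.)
L → n n L'
L' → n L'
L' → ε

L is directly left-recursive. The standard transformation for
  A → A α₁ | ... | A α_m | β₁ | ... | β_n
is
  A  → β₁ A' | ... | β_n A'
  A' → α₁ A' | ... | α_m A' | ε

L → n n becomes L → n n L'
L → L n becomes L' → n L'
Add L' → ε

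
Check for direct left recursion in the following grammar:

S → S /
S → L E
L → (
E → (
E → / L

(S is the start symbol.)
Yes, S is left-recursive

Direct left recursion occurs when N → N α for some non-terminal N (the right-hand side begins with the left-hand side itself).

S → S /: LEFT RECURSIVE (starts with S)
S → L E: starts with L
L → (: starts with '('
E → (: starts with '('
E → / L: starts with '/'

The grammar has direct left recursion on: S.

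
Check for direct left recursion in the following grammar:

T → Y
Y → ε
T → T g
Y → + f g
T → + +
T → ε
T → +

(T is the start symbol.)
Yes, T is left-recursive

T → Y: starts with Y
Y → ε: starts with ε
T → T g: LEFT RECURSIVE (starts with T)
Y → + f g: starts with '+'
T → + +: starts with '+'
T → ε: starts with ε
T → +: starts with '+'

The grammar has direct left recursion on: T.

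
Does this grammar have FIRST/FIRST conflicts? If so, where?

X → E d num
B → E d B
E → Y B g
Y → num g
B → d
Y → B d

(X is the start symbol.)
A FIRST/FIRST conflict occurs when two productions N → α and N → β for the same non-terminal have FIRST(α) ∩ FIRST(β) ≠ ∅ (with ε ∈ FIRST of a nullable right-hand side, so two nullable alternatives also conflict).

FIRST sets of the non-terminals at (or reachable through a nullable prefix from) the front of some alternative:
  FIRST(E) = { 'd', 'num' }
  FIRST(B) = { 'd', 'num' }

Productions for B:
  B → E d B: FIRST = { 'd', 'num' }
  B → d: FIRST = { 'd' }
Productions for Y:
  Y → num g: FIRST = { 'num' }
  Y → B d: FIRST = { 'd', 'num' }
X, E have only one production, so no FIRST/FIRST conflict is possible there.

Conflict for B: B → E d B and B → d
  Overlap: { 'd' }
Conflict for Y: Y → num g and Y → B d
  Overlap: { 'num' }

Answer: Yes. B → E d B / B → d on { 'd' }; Y → num g / Y → B d on { 'num' }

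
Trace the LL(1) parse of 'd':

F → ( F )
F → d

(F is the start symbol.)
LL(1) parsing maintains a stack (initially the start symbol over $) and the input. At each step: if the stack top is a terminal, match it against the current input token; if it is a non-terminal N, replace it with the RHS of M[N, lookahead] (the unique production whose predict set contains the lookahead).

Stack is shown with the top on the left.

Stack  Input  Action
--------------------
F $    d $    output F → d
d $    d $    match 'd'
$      $      accept

The string is accepted.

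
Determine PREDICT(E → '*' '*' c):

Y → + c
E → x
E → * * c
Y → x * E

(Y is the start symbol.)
PREDICT(E → '*' '*' c) = (FIRST(RHS) \ {ε}) ∪ (FOLLOW(E) if ε ∈ FIRST(RHS), i.e. RHS ⇒* ε)
FIRST('*' '*' c) = { '*' }
ε ∉ FIRST('*' '*' c), so FOLLOW(E) is not added.
PREDICT(E → '*' '*' c) = { '*' }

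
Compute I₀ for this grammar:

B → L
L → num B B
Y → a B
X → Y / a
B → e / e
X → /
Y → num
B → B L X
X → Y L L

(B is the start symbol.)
First, augment the grammar with B' → B
I₀ = CLOSURE({ [B' → . B] }):
  [B' → . B] has the dot before B: add [B → . L], [B → . e / e], [B → . B L X]
  [B → . L] has the dot before L: add [L → . num B B]
No further items can be added.

I₀ = { [B → . B L X], [B → . L], [B → . e / e], [B' → . B], [L → . num B B] }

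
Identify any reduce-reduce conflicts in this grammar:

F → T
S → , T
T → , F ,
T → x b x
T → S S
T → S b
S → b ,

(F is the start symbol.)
Yes — I15: [F → T .] vs [S → , T .]

Augment with F' → F and build the canonical LR(0) collection (I0 = CLOSURE({[F' → . F]}), then GOTO on every symbol after a dot until no new states appear). It has 17 states:
  I0: { [F → . T], [F' → . F], [S → . , T], [S → . b ,], [T → . , F ,], [T → . S S], [T → . S b], [T → . x b x] }  — shift
  I1: { [F → . T], [S → , . T], [S → . , T], [S → . b ,], [T → , . F ,], [T → . , F ,], [T → . S S], [T → . S b], [T → . x b x] }  — shift
  I2: { [F' → F .] }  — accept
  I3: { [S → . , T], [S → . b ,], [T → S . S], [T → S . b] }  — shift
  I4: { [F → T .] }  — reduce
  I5: { [S → b . ,] }  — shift
  I6: { [T → x . b x] }  — shift
  I7: { [T → x b . x] }  — shift
  I8: { [T → x b x .] }  — reduce
  I9: { [S → b , .] }  — reduce
  I10: { [S → , . T], [S → . , T], [S → . b ,], [T → . , F ,], [T → . S S], [T → . S b], [T → . x b x] }  — shift
  I11: { [T → S S .] }  — reduce
  I12: { [S → b . ,], [T → S b .] }  — shift, reduce
  I13: { [S → , T .] }  — reduce
  I14: { [T → , F . ,] }  — shift
  I15: { [F → T .], [S → , T .] }  — 2 reduces
  I16: { [T → , F , .] }  — reduce

I15 contains complete items [F → T .], [S → , T .] — reduce-reduce conflict.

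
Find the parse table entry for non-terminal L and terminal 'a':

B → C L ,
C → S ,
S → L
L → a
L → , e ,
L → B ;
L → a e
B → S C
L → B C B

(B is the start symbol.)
To find M[L, 'a'], we find productions for L where 'a' is in the predict set (PREDICT(N → α) = (FIRST(α) \ {ε}) ∪ (FOLLOW(N) if α ⇒* ε)).

Relevant sets:
  FIRST(B) = { ',', 'a' }

L → a: PREDICT = { 'a' }
  'a' is in predict set, so this production goes in M[L, 'a']
L → , e ,: PREDICT = { ',' }
L → B ;: PREDICT = { ',', 'a' }
  'a' is in predict set, so this production goes in M[L, 'a']
L → a e: PREDICT = { 'a' }
  'a' is in predict set, so this production goes in M[L, 'a']
L → B C B: PREDICT = { ',', 'a' }
  'a' is in predict set, so this production goes in M[L, 'a']

M[L, 'a'] = L → a, L → B ;, L → a e, L → B C B  (a multiply-defined cell — the grammar is not LL(1))

Answer: L → a, L → B ;, L → a e, L → B C B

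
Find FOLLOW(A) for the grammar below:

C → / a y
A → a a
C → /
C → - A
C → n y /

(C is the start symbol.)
{ $ }

In C → - A: A is at the end, add FOLLOW(C)

The FOLLOW sets referred to above (computed the same way, to a fixed point):
  FOLLOW(C) = { $ }

Taking the union: FOLLOW(A) = { $ }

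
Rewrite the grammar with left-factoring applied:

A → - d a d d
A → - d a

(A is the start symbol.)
Left-factoring transforms A → αβ₁ | αβ₂ into A → αA' and A' → β₁ | β₂
(α is the longest common prefix among the alternatives). Repeat until
no nonterminal has two alternatives with a common prefix.

Round 1: A has alternatives sharing prefix '- d a'. Introduce A': A → - d a A'
  Add: A' → d d
  Add: A' → ε

No remaining common prefixes — done.

Resulting grammar:
A → - d a A'
A' → d d
A' → ε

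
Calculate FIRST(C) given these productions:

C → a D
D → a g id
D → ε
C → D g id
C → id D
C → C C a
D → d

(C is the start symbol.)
FIRST sets of the other non-terminals involved (by the same procedure, iterated to a fixed point):
  FIRST(D) = { 'a', 'd', ε }

From C → a D:
  - a is a terminal: add 'a' and stop
From C → D g id:
  - D is a non-terminal: add FIRST(D) \ {ε} = { 'a', 'd' }
    D is nullable, so continue to the next symbol
  - g is a terminal: add 'g' and stop
From C → id D:
  - id is a terminal: add 'id' and stop
From C → C C a:
  - C is the symbol being defined: contributes nothing new
    C is not nullable, so stop

Collecting: FIRST(C) = { 'a', 'd', 'g', 'id' }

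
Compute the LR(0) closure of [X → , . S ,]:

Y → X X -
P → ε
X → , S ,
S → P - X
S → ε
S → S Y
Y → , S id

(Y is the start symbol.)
To compute CLOSURE, for each item [A → α.Bβ] where B is a non-terminal, add [B → .γ] for all productions B → γ; repeat for the newly added items until nothing changes.

Start with: [X → , . S ,]
  [X → , . S ,] has the dot before S: add [S → . P - X], [S → .], [S → . S Y]
  [S → . P - X] has the dot before P: add [P → .]
No further items can be added.

CLOSURE = { [P → .], [S → . P - X], [S → . S Y], [S → .], [X → , . S ,] }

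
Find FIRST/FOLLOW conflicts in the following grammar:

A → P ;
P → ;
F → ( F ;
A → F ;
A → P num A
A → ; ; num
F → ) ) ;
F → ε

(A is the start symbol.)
A FIRST/FOLLOW conflict occurs when a non-terminal N has a nullable alternative N → β (β ⇒* ε) and another alternative N → α with FIRST(α) ∩ FOLLOW(N) ≠ ∅: on such a lookahead the parser cannot decide between expanding α and letting N vanish via β.

Nullable non-terminals: F.

F: nullable alternative(s) F → ε; FOLLOW(F) = { ';' }
  F → ( F ;: FIRST \ {ε} = { '(' } — disjoint from FOLLOW(F)
  F → ) ) ;: FIRST \ {ε} = { ')' } — disjoint from FOLLOW(F)
  F → ε: FIRST \ {ε} = { } — this is the only nullable alternative, skip

A, P have no nullable alternative, so no FIRST/FOLLOW check is needed there.

No FIRST/FOLLOW conflicts found.

Answer: No FIRST/FOLLOW conflicts.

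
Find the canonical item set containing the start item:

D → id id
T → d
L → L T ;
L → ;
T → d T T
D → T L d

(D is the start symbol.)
First, augment the grammar with D' → D
I₀ = CLOSURE({ [D' → . D] }):
  [D' → . D] has the dot before D: add [D → . id id], [D → . T L d]
  [D → . T L d] has the dot before T: add [T → . d], [T → . d T T]
No further items can be added.

I₀ = { [D → . T L d], [D → . id id], [D' → . D], [T → . d T T], [T → . d] }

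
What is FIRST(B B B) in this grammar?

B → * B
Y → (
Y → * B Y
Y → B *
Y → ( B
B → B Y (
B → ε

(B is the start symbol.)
FIRST sets of the non-terminals involved (from the grammar, by fixed-point iteration):
  FIRST(B) = { '(', '*', ε }

To compute FIRST(B B B), process the symbols left to right:
Symbol B is a non-terminal. Add FIRST(B) \ {ε} = { '(', '*' }
B is nullable (ε ∈ FIRST(B)), continue to the next symbol.
Symbol B is a non-terminal. Add FIRST(B) \ {ε} = { '(', '*' }
B is nullable (ε ∈ FIRST(B)), continue to the next symbol.
Symbol B is a non-terminal. Add FIRST(B) \ {ε} = { '(', '*' }
B is nullable (ε ∈ FIRST(B)), continue to the next symbol.
All symbols are nullable, so ε is in the result.
FIRST(B B B) = { '(', '*', ε }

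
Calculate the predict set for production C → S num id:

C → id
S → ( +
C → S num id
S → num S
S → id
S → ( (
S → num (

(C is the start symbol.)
PREDICT(C → S num id) = (FIRST(RHS) \ {ε}) ∪ (FOLLOW(C) if ε ∈ FIRST(RHS), i.e. RHS ⇒* ε)
FIRST(S) = { '(', 'id', 'num' }
FIRST(S num id) = { '(', 'id', 'num' }
ε ∉ FIRST(S num id), so FOLLOW(C) is not added.
PREDICT(C → S num id) = { '(', 'id', 'num' }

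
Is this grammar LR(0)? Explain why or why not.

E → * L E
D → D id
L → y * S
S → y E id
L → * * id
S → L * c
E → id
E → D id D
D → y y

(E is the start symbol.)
No. Shift-reduce conflict between [D → D id .] and [D → . y y]

Augment with E' → E and build the canonical LR(0) collection (I0 = CLOSURE({[E' → . E]}), then GOTO on every symbol after a dot until no new states appear). It has 27 states:
  I0: { [D → . D id], [D → . y y], [E → . * L E], [E → . D id D], [E → . id], [E' → . E] }  — shift
  I1: { [E → * . L E], [L → . * * id], [L → . y * S] }  — shift
  I2: { [D → D . id], [E → D . id D] }  — shift
  I3: { [E' → E .] }  — accept
  I4: { [E → id .] }  — reduce
  I5: { [D → y . y] }  — shift
  I6: { [D → y y .] }  — reduce
  I7: { [D → . D id], [D → . y y], [D → D id .], [E → D id . D] }  — shift, reduce
  I8: { [D → D . id], [E → D id D .] }  — shift, reduce
  I9: { [D → D id .] }  — reduce
  I10: { [L → * . * id] }  — shift
  I11: { [D → . D id], [D → . y y], [E → * L . E], [E → . * L E], [E → . D id D], [E → . id] }  — shift
  I12: { [L → y . * S] }  — shift
  I13: { [L → . * * id], [L → . y * S], [L → y * . S], [S → . L * c], [S → . y E id] }  — shift
  I14: { [S → L . * c] }  — shift
  I15: { [L → y * S .] }  — reduce
  I16: { [D → . D id], [D → . y y], [E → . * L E], [E → . D id D], [E → . id], [L → y . * S], [S → y . E id] }  — shift
  I17: { [E → * . L E], [L → . * * id], [L → . y * S], [L → y * . S], [S → . L * c], [S → . y E id] }  — shift
  I18: { [S → y E . id] }  — shift
  I19: { [S → y E id .] }  — reduce
  I20: { [D → . D id], [D → . y y], [E → * L . E], [E → . * L E], [E → . D id D], [E → . id], [S → L . * c] }  — shift
  I21: { [E → * . L E], [L → . * * id], [L → . y * S], [S → L * . c] }  — shift
  I22: { [E → * L E .] }  — reduce
  I23: { [S → L * c .] }  — reduce
  I24: { [S → L * . c] }  — shift
  I25: { [L → * * . id] }  — shift
  I26: { [L → * * id .] }  — reduce

Conflict in state I7:
  Shift-reduce conflict between [D → D id .] and [D → . y y]
So the grammar is NOT LR(0).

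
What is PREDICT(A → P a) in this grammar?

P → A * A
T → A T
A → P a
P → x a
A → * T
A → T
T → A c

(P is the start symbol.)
{ '*', 'x' }

PREDICT(A → P a) = (FIRST(RHS) \ {ε}) ∪ (FOLLOW(A) if ε ∈ FIRST(RHS), i.e. RHS ⇒* ε)
FIRST(P) = { '*', 'x' }
FIRST(P a) = { '*', 'x' }
ε ∉ FIRST(P a), so FOLLOW(A) is not added.
PREDICT(A → P a) = { '*', 'x' }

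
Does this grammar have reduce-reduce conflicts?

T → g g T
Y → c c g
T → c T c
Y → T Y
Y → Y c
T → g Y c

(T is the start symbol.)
Yes — I15: [T → g Y c .] vs [Y → Y c .]

A reduce-reduce conflict occurs when an LR(0) state has two complete items [A → α .] and [B → β .] — both call for a reduction, and with no lookahead the parser cannot choose between them.

Augment with T' → T and build the canonical LR(0) collection (I0 = CLOSURE({[T' → . T]}), then GOTO on every symbol after a dot until no new states appear). It has 16 states:
  I0: { [T → . c T c], [T → . g Y c], [T → . g g T], [T' → . T] }  — shift
  I1: { [T' → T .] }  — accept
  I2: { [T → . c T c], [T → . g Y c], [T → . g g T], [T → c . T c] }  — shift
  I3: { [T → . c T c], [T → . g Y c], [T → . g g T], [T → g . Y c], [T → g . g T], [Y → . T Y], [Y → . Y c], [Y → . c c g] }  — shift
  I4: { [T → . c T c], [T → . g Y c], [T → . g g T], [Y → . T Y], [Y → . Y c], [Y → . c c g], [Y → T . Y] }  — shift
  I5: { [T → g Y . c], [Y → Y . c] }  — shift
  I6: { [T → . c T c], [T → . g Y c], [T → . g g T], [T → c . T c], [Y → c . c g] }  — shift
  I7: { [T → . c T c], [T → . g Y c], [T → . g g T], [T → g . Y c], [T → g . g T], [T → g g . T], [Y → . T Y], [Y → . Y c], [Y → . c c g] }  — shift
  I8: { [T → . c T c], [T → . g Y c], [T → . g g T], [T → g g T .], [Y → . T Y], [Y → . Y c], [Y → . c c g], [Y → T . Y] }  — shift, reduce
  I9: { [Y → T Y .], [Y → Y . c] }  — shift, reduce
  I10: { [Y → Y c .] }  — reduce
  I11: { [T → c T . c] }  — shift
  I12: { [T → . c T c], [T → . g Y c], [T → . g g T], [T → c . T c], [Y → c c . g] }  — shift
  I13: { [T → . c T c], [T → . g Y c], [T → . g g T], [T → g . Y c], [T → g . g T], [Y → . T Y], [Y → . Y c], [Y → . c c g], [Y → c c g .] }  — shift, reduce
  I14: { [T → c T c .] }  — reduce
  I15: { [T → g Y c .], [Y → Y c .] }  — 2 reduces

I15 contains complete items [T → g Y c .], [Y → Y c .] — reduce-reduce conflict.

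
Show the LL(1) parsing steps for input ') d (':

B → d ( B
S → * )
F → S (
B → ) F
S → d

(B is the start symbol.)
LL(1) parsing maintains a stack (initially the start symbol over $) and the input. At each step: if the stack top is a terminal, match it against the current input token; if it is a non-terminal N, replace it with the RHS of M[N, lookahead] (the unique production whose predict set contains the lookahead).

Stack is shown with the top on the left.

Stack  Input    Action
----------------------
B $    ) d ( $  output B → ) F
) F $  ) d ( $  match ')'
F $    d ( $    output F → S (
S ( $  d ( $    output S → d
d ( $  d ( $    match 'd'
( $    ( $      match '('
$      $        accept

The string is accepted.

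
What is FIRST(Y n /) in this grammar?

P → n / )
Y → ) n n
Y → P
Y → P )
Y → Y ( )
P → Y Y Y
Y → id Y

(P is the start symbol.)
{ ')', 'id', 'n' }

FIRST sets of the non-terminals involved (from the grammar, by fixed-point iteration):
  FIRST(Y) = { ')', 'id', 'n' }

To compute FIRST(Y n /), process the symbols left to right:
Symbol Y is a non-terminal. Add FIRST(Y) \ {ε} = { ')', 'id', 'n' }
Y is not nullable (ε ∉ FIRST(Y)), so stop here.
FIRST(Y n /) = { ')', 'id', 'n' }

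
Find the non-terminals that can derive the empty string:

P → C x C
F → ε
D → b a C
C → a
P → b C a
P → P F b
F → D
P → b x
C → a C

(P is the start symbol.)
{ 'F' }

ε-productions: F → ε
So F is immediately nullable.
No further non-terminal can be added: every production for the remaining non-terminals contains a terminal or a non-nullable non-terminal.
Nullable = { 'F' }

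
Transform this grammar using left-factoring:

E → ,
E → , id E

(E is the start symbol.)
E → , E'
E' → ε
E' → id E

Left-factoring transforms A → αβ₁ | αβ₂ into A → αA' and A' → β₁ | β₂
(α is the longest common prefix among the alternatives). Repeat until
no nonterminal has two alternatives with a common prefix.

Round 1: E has alternatives sharing prefix ','. Introduce E': E → , E'
  Add: E' → ε
  Add: E' → id E

No remaining common prefixes — done.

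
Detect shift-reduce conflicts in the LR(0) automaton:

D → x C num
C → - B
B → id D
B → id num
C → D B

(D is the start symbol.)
A shift-reduce conflict occurs when an LR(0) state has both:
  - a complete (reduce) item [A → α .] (dot at the end), and
  - a shift item [B → β . c γ] (dot before a terminal).

Augment with D' → D and build the canonical LR(0) collection (I0 = CLOSURE({[D' → . D]}), then GOTO on every symbol after a dot until no new states appear). It has 12 states:
  I0: { [D → . x C num], [D' → . D] }  — shift
  I1: { [D' → D .] }  — accept
  I2: { [C → . - B], [C → . D B], [D → . x C num], [D → x . C num] }  — shift
  I3: { [B → . id D], [B → . id num], [C → - . B] }  — shift
  I4: { [D → x C . num] }  — shift
  I5: { [B → . id D], [B → . id num], [C → D . B] }  — shift
  I6: { [C → D B .] }  — reduce
  I7: { [B → id . D], [B → id . num], [D → . x C num] }  — shift
  I8: { [B → id D .] }  — reduce
  I9: { [B → id num .] }  — reduce
  I10: { [D → x C num .] }  — reduce
  I11: { [C → - B .] }  — reduce

No state contains both a complete item and a shift item.

Answer: No shift-reduce conflicts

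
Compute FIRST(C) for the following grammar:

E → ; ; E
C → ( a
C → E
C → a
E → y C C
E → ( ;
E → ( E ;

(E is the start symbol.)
{ '(', ';', 'a', 'y' }

To compute FIRST(C), examine every production with C on the left-hand side, reading each right-hand side left to right until a non-nullable symbol is reached.

FIRST sets of the other non-terminals involved (by the same procedure, iterated to a fixed point):
  FIRST(E) = { '(', ';', 'y' }

From C → ( a:
  - '(' is a terminal: add '(' and stop
From C → E:
  - E is a non-terminal: add FIRST(E) \ {ε} = { '(', ';', 'y' }
    E is not nullable, so stop
From C → a:
  - a is a terminal: add 'a' and stop

Collecting: FIRST(C) = { '(', ';', 'a', 'y' }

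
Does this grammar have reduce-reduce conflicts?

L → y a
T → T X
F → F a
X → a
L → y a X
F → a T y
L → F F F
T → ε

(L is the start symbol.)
Yes — I12: [F → F a .] vs [T → .]

A reduce-reduce conflict occurs when an LR(0) state has two complete items [A → α .] and [B → β .] — both call for a reduction, and with no lookahead the parser cannot choose between them.

Augment with L' → L and build the canonical LR(0) collection (I0 = CLOSURE({[L' → . L]}), then GOTO on every symbol after a dot until no new states appear). It has 15 states:
  I0: { [F → . F a], [F → . a T y], [L → . F F F], [L → . y a X], [L → . y a], [L' → . L] }  — shift
  I1: { [F → . F a], [F → . a T y], [F → F . a], [L → F . F F] }  — shift
  I2: { [L' → L .] }  — accept
  I3: { [F → a . T y], [T → . T X], [T → .] }  — reduce
  I4: { [L → y . a X], [L → y . a] }  — shift
  I5: { [L → y a . X], [L → y a .], [X → . a] }  — shift, reduce
  I6: { [L → y a X .] }  — reduce
  I7: { [X → a .] }  — reduce
  I8: { [F → a T . y], [T → T . X], [X → . a] }  — shift
  I9: { [T → T X .] }  — reduce
  I10: { [F → a T y .] }  — reduce
  I11: { [F → . F a], [F → . a T y], [F → F . a], [L → F F . F] }  — shift
  I12: { [F → F a .], [F → a . T y], [T → . T X], [T → .] }  — 2 reduces
  I13: { [F → F . a], [L → F F F .] }  — shift, reduce
  I14: { [F → F a .] }  — reduce

I12 contains complete items [F → F a .], [T → .] — reduce-reduce conflict.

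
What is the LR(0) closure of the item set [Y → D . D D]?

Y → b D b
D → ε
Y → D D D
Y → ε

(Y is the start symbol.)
To compute CLOSURE, for each item [A → α.Bβ] where B is a non-terminal, add [B → .γ] for all productions B → γ; repeat for the newly added items until nothing changes.

Start with: [Y → D . D D]
  [Y → D . D D] has the dot before D: add [D → .]
No further items can be added.

CLOSURE = { [D → .], [Y → D . D D] }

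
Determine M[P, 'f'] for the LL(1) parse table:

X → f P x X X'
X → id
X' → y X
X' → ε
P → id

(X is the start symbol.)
Empty (error entry)

To find M[P, 'f'], we find productions for P where 'f' is in the predict set (PREDICT(N → α) = (FIRST(α) \ {ε}) ∪ (FOLLOW(N) if α ⇒* ε)).

P → id: PREDICT = { 'id' }

M[P, 'f'] is empty (no production applies)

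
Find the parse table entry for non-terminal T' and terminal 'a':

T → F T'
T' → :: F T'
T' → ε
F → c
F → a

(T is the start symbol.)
Empty (error entry)

To find M[T', 'a'], we find productions for T' where 'a' is in the predict set (PREDICT(N → α) = (FIRST(α) \ {ε}) ∪ (FOLLOW(N) if α ⇒* ε)).

Relevant sets:
  FOLLOW(T') = { $ }

T' → :: F T': PREDICT = { '::' }
T' → ε: PREDICT = { $ }

M[T', 'a'] is empty (no production applies)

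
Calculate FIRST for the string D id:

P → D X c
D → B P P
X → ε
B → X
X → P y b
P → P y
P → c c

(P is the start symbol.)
FIRST sets of the non-terminals involved (from the grammar, by fixed-point iteration):
  FIRST(D) = { 'c' }

To compute FIRST(D id), process the symbols left to right:
Symbol D is a non-terminal. Add FIRST(D) \ {ε} = { 'c' }
D is not nullable (ε ∉ FIRST(D)), so stop here.
FIRST(D id) = { 'c' }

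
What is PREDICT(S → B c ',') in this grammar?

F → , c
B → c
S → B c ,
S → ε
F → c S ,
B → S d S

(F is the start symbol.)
{ 'c', 'd' }

PREDICT(S → B c ',') = (FIRST(RHS) \ {ε}) ∪ (FOLLOW(S) if ε ∈ FIRST(RHS), i.e. RHS ⇒* ε)
FIRST(B) = { 'c', 'd' }
FIRST(B c ',') = { 'c', 'd' }
ε ∉ FIRST(B c ','), so FOLLOW(S) is not added.
PREDICT(S → B c ',') = { 'c', 'd' }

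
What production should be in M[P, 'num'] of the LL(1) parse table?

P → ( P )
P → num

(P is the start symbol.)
P → num

To find M[P, 'num'], we find productions for P where 'num' is in the predict set (PREDICT(N → α) = (FIRST(α) \ {ε}) ∪ (FOLLOW(N) if α ⇒* ε)).

P → ( P ): PREDICT = { '(' }
P → num: PREDICT = { 'num' }
  'num' is in predict set, so this production goes in M[P, 'num']

M[P, 'num'] = P → num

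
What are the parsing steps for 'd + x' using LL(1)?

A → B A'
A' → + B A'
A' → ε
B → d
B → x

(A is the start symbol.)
LL(1) parsing maintains a stack (initially the start symbol over $) and the input. At each step: if the stack top is a terminal, match it against the current input token; if it is a non-terminal N, replace it with the RHS of M[N, lookahead] (the unique production whose predict set contains the lookahead).

Stack is shown with the top on the left.

Stack     Input    Action
-------------------------
A $       d + x $  output A → B A'
B A' $    d + x $  output B → d
d A' $    d + x $  match 'd'
A' $      + x $    output A' → + B A'
+ B A' $  + x $    match '+'
B A' $    x $      output B → x
x A' $    x $      match 'x'
A' $      $        output A' → ε
$         $        accept

The string is accepted.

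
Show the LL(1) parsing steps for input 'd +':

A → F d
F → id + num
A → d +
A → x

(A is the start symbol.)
LL(1) parsing maintains a stack (initially the start symbol over $) and the input. At each step: if the stack top is a terminal, match it against the current input token; if it is a non-terminal N, replace it with the RHS of M[N, lookahead] (the unique production whose predict set contains the lookahead).

Stack is shown with the top on the left.

Stack  Input  Action
--------------------
A $    d + $  output A → d +
d + $  d + $  match 'd'
+ $    + $    match '+'
$      $      accept

The string is accepted.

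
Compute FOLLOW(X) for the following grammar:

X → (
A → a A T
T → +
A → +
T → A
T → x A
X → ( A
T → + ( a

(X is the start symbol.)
To compute FOLLOW(X), find every occurrence of X on a right-hand side N → α X β: add FIRST(β) \ {ε}, and if β is empty or nullable also add FOLLOW(N). Iterate to a fixed point.

X is the start symbol, so $ ∈ FOLLOW(X).
X does not occur on any right-hand side.

Taking the union: FOLLOW(X) = { $ }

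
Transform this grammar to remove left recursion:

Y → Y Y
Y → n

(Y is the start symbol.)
Y is directly left-recursive. The standard transformation for
  A → A α₁ | ... | A α_m | β₁ | ... | β_n
is
  A  → β₁ A' | ... | β_n A'
  A' → α₁ A' | ... | α_m A' | ε

Y → n becomes Y → n Y'
Y → Y Y becomes Y' → Y Y'
Add Y' → ε

Resulting grammar:
Y → n Y'
Y' → Y Y'
Y' → ε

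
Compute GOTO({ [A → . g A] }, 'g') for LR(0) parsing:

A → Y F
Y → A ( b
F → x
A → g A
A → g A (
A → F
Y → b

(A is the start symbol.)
{ [A → . F], [A → . Y F], [A → . g A (], [A → . g A], [A → g . A], [F → . x], [Y → . A ( b], [Y → . b] }

GOTO(I, 'g') = CLOSURE({ [A → αX.β] : [A → α.Xβ] ∈ I, X = 'g' })

Items with dot before 'g', with the dot advanced:
  [A → . g A] → [A → g . A]
Closure of the advanced items:
  [A → g . A] has the dot before A: add [A → . Y F], [A → . g A], [A → . g A (], [A → . F]
  [A → . Y F] has the dot before Y: add [Y → . A ( b], [Y → . b]
  [A → . F] has the dot before F: add [F → . x]

GOTO = { [A → . F], [A → . Y F], [A → . g A (], [A → . g A], [A → g . A], [F → . x], [Y → . A ( b], [Y → . b] }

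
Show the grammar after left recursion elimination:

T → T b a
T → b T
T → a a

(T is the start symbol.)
T → b T T'
T → a a T'
T' → b a T'
T' → ε

T is directly left-recursive. The standard transformation for
  A → A α₁ | ... | A α_m | β₁ | ... | β_n
is
  A  → β₁ A' | ... | β_n A'
  A' → α₁ A' | ... | α_m A' | ε

T → b T becomes T → b T T'
T → a a becomes T → a a T'
T → T b a becomes T' → b a T'
Add T' → ε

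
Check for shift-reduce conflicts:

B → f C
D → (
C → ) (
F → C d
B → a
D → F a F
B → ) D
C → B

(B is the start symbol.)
A shift-reduce conflict occurs when an LR(0) state has both:
  - a complete (reduce) item [A → α .] (dot at the end), and
  - a shift item [B → β . c γ] (dot before a terminal).

Augment with B' → B and build the canonical LR(0) collection (I0 = CLOSURE({[B' → . B]}), then GOTO on every symbol after a dot until no new states appear). It has 16 states:
  I0: { [B → . ) D], [B → . a], [B → . f C], [B' → . B] }  — shift
  I1: { [B → ) . D], [B → . ) D], [B → . a], [B → . f C], [C → . ) (], [C → . B], [D → . (], [D → . F a F], [F → . C d] }  — shift
  I2: { [B' → B .] }  — accept
  I3: { [B → a .] }  — reduce
  I4: { [B → . ) D], [B → . a], [B → . f C], [B → f . C], [C → . ) (], [C → . B] }  — shift
  I5: { [B → ) . D], [B → . ) D], [B → . a], [B → . f C], [C → ) . (], [C → . ) (], [C → . B], [D → . (], [D → . F a F], [F → . C d] }  — shift
  I6: { [C → B .] }  — reduce
  I7: { [B → f C .] }  — reduce
  I8: { [C → ) ( .], [D → ( .] }  — 2 reduces
  I9: { [F → C . d] }  — shift
  I10: { [B → ) D .] }  — reduce
  I11: { [D → F . a F] }  — shift
  I12: { [B → . ) D], [B → . a], [B → . f C], [C → . ) (], [C → . B], [D → F a . F], [F → . C d] }  — shift
  I13: { [D → F a F .] }  — reduce
  I14: { [F → C d .] }  — reduce
  I15: { [D → ( .] }  — reduce

No state contains both a complete item and a shift item.

Answer: No shift-reduce conflicts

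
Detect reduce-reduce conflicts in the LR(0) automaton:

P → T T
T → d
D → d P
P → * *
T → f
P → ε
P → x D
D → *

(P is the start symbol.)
Augment with P' → P and build the canonical LR(0) collection (I0 = CLOSURE({[P' → . P]}), then GOTO on every symbol after a dot until no new states appear). It has 13 states:
  I0: { [P → . * *], [P → . T T], [P → . x D], [P → .], [P' → . P], [T → . d], [T → . f] }  — shift, reduce
  I1: { [P → * . *] }  — shift
  I2: { [P' → P .] }  — accept
  I3: { [P → T . T], [T → . d], [T → . f] }  — shift
  I4: { [T → d .] }  — reduce
  I5: { [T → f .] }  — reduce
  I6: { [D → . *], [D → . d P], [P → x . D] }  — shift
  I7: { [D → * .] }  — reduce
  I8: { [P → x D .] }  — reduce
  I9: { [D → d . P], [P → . * *], [P → . T T], [P → . x D], [P → .], [T → . d], [T → . f] }  — shift, reduce
  I10: { [D → d P .] }  — reduce
  I11: { [P → T T .] }  — reduce
  I12: { [P → * * .] }  — reduce

No state contains more than one complete item.

Answer: No reduce-reduce conflicts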